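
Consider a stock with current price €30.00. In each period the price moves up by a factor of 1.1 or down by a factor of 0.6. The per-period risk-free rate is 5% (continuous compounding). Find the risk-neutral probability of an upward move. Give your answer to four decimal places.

Risk-neutral probability p = (e^0.05 − 0.6)/(1.1 − 0.6) = 0.4513/0.5000 = 0.9025

p = 0.9025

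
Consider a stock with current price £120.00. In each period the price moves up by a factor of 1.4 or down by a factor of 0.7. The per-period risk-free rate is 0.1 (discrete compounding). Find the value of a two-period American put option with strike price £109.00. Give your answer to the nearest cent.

Risk-neutral probability p = (1 + 0.1 − 0.7)/(1.4 − 0.7) = 0.4000/0.7000 = 0.5714
Terminal stock prices: S_uu = 235.2, S_ud = 117.6, S_dd = 58.8
Terminal payoffs (K − S): max(-126.2, 0) = 0, max(-8.6, 0) = 0, max(50.2, 0) = 50.2
Node u (S = 168): continuation = 1/1.1·[0.5714·0.0000 + 0.4286·0.0000] = 0.0000; exercise value = 0.0000 ≤ continuation, so V_u = 0.0000
Node d (S = 84): continuation = 1/1.1·[0.5714·0.0000 + 0.4286·50.2000] = 19.5584; exercise value = 25.0000 > continuation, so V_d = 25.0000 (exercise)
Node 0 (S = 120): continuation = 1/1.1·[0.5714·0.0000 + 0.4286·25.0000] = 9.7403; exercise value = 0.0000 ≤ continuation, so V_0 = 9.7403

£9.74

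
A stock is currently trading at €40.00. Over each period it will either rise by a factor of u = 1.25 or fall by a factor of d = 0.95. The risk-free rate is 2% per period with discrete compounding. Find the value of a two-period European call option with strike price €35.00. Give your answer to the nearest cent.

Risk-neutral probability p = (1 + 0.02 − 0.95)/(1.25 − 0.95) = 0.0700/0.3000 = 0.2333
Terminal stock prices: S_uu = 62.5, S_ud = 47.5, S_dd = 36.1
Terminal payoffs (S − K): max(27.5, 0) = 27.5, max(12.5, 0) = 12.5, max(1.1, 0) = 1.1
Node u (S = 50): V_u = 1/1.02·[0.2333·27.5000 + 0.7667·12.5000] = 15.6863
Node d (S = 38): V_d = 1/1.02·[0.2333·12.5000 + 0.7667·1.1000] = 3.6863
Node 0 (S = 40): V_0 = 1/1.02·[0.2333·15.6863 + 0.7667·3.6863] = 6.3591

€6.36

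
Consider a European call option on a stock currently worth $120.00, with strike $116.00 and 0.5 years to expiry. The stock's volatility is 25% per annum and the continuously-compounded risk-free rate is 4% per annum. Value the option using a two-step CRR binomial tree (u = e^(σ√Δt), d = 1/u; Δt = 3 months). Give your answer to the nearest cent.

$11.63

CRR parameters: u = e^(σ√Δt) = e^(0.25·√0.25) = 1.1331, d = 1/u = 0.8825
Per-period rate: rΔt = 0.04·0.25 = 0.01, so R = e^0.01 = 1.0101
Risk-neutral probability p = (e^0.01 − 0.8825)/(1.1331 − 0.8825) = 0.1276/0.2507 = 0.5089
Terminal stock prices: S_uu = 154.1, S_ud = 120, S_dd = 93.46
Terminal payoffs (S − K): max(38.08, 0) = 38.08, max(4, 0) = 4, max(-22.54, 0) = 0
Node u (S = 136): V_u = e^(−0.01)·[0.5089·38.0831 + 0.4911·4.0000] = 21.1320
Node d (S = 105.9): V_d = e^(−0.01)·[0.5089·4.0000 + 0.4911·0.0000] = 2.0153
Node 0 (S = 120): V_0 = e^(−0.01)·[0.5089·21.1320 + 0.4911·2.0153] = 11.6267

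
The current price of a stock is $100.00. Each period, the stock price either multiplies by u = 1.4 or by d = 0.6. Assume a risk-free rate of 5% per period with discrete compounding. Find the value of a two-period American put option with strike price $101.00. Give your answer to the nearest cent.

Risk-neutral probability p = (1 + 0.05 − 0.6)/(1.4 − 0.6) = 0.4500/0.8000 = 0.5625
Terminal stock prices: S_uu = 196, S_ud = 84, S_dd = 36
Terminal payoffs (K − S): max(-95, 0) = 0, max(17, 0) = 17, max(65, 0) = 65
Node u (S = 140): continuation = 1/1.05·[0.5625·0.0000 + 0.4375·17.0000] = 7.0833; exercise value = 0.0000 ≤ continuation, so V_u = 7.0833
Node d (S = 60): continuation = 1/1.05·[0.5625·17.0000 + 0.4375·65.0000] = 36.1905; exercise value = 41.0000 > continuation, so V_d = 41.0000 (exercise)
Node 0 (S = 100): continuation = 1/1.05·[0.5625·7.0833 + 0.4375·41.0000] = 20.8780; exercise value = 1.0000 ≤ continuation, so V_0 = 20.8780

$20.88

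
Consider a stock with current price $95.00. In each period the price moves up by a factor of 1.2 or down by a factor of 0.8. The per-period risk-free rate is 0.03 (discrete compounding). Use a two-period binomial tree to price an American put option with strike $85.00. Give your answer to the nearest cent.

$4.12

Risk-neutral probability p = (1 + 0.03 − 0.8)/(1.2 − 0.8) = 0.2300/0.4000 = 0.5750
Terminal stock prices: S_uu = 136.8, S_ud = 91.2, S_dd = 60.8
Terminal payoffs (K − S): max(-51.8, 0) = 0, max(-6.2, 0) = 0, max(24.2, 0) = 24.2
Node u (S = 114): continuation = 1/1.03·[0.5750·0.0000 + 0.4250·0.0000] = 0.0000; exercise value = 0.0000 ≤ continuation, so V_u = 0.0000
Node d (S = 76): continuation = 1/1.03·[0.5750·0.0000 + 0.4250·24.2000] = 9.9854; exercise value = 9.0000 ≤ continuation, so V_d = 9.9854
Node 0 (S = 95): continuation = 1/1.03·[0.5750·0.0000 + 0.4250·9.9854] = 4.1202; exercise value = 0.0000 ≤ continuation, so V_0 = 4.1202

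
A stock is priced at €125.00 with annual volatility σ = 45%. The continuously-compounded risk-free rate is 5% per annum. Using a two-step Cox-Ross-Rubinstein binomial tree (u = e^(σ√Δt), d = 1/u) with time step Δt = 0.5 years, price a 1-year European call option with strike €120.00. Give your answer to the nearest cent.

€25.78

CRR parameters: u = e^(σ√Δt) = e^(0.45·√0.5) = 1.3746, d = 1/u = 0.7275
Per-period rate: rΔt = 0.05·0.5 = 0.025, so R = e^0.025 = 1.0253
Risk-neutral probability p = (e^0.025 − 0.7275)/(1.3746 − 0.7275) = 0.2979/0.6472 = 0.4602
Terminal stock prices: S_uu = 236.2, S_ud = 125, S_dd = 66.15
Terminal payoffs (S − K): max(116.2, 0) = 116.2, max(5, 0) = 5, max(-53.85, 0) = 0
Node u (S = 171.8): V_u = e^(−0.025)·[0.4602·116.2073 + 0.5398·5.0000] = 54.7939
Node d (S = 90.93): V_d = e^(−0.025)·[0.4602·5.0000 + 0.5398·0.0000] = 2.2443
Node 0 (S = 125): V_0 = e^(−0.025)·[0.4602·54.7939 + 0.5398·2.2443] = 25.7767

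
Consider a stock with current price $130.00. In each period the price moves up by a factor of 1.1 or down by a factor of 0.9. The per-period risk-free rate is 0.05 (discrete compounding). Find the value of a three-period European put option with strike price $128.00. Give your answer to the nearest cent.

Risk-neutral probability p = (1 + 0.05 − 0.9)/(1.1 − 0.9) = 0.1500/0.2000 = 0.7500
Terminal stock prices: S_uuu = 173, S_uud = 141.6, S_udd = 115.8, S_ddd = 94.77
Terminal payoffs (K − S): max(-45.03, 0) = 0, max(-13.57, 0) = 0, max(12.17, 0) = 12.17, max(33.23, 0) = 33.23
Node uu (S = 157.3): V_uu = 1/1.05·[0.7500·0.0000 + 0.2500·0.0000] = 0.0000
Node ud (S = 128.7): V_ud = 1/1.05·[0.7500·0.0000 + 0.2500·12.1700] = 2.8976
Node dd (S = 105.3): V_dd = 1/1.05·[0.7500·12.1700 + 0.2500·33.2300] = 16.6048
Node u (S = 143): V_u = 1/1.05·[0.7500·0.0000 + 0.2500·2.8976] = 0.6899
Node d (S = 117): V_d = 1/1.05·[0.7500·2.8976 + 0.2500·16.6048] = 6.0232
Node 0 (S = 130): V_0 = 1/1.05·[0.7500·0.6899 + 0.2500·6.0232] = 1.9269

$1.93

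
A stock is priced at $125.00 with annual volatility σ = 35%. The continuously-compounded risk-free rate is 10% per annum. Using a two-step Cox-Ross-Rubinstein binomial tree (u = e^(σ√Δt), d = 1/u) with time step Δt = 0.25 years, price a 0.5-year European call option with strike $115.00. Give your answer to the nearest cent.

$21.30

CRR parameters: u = e^(σ√Δt) = e^(0.35·√0.25) = 1.1912, d = 1/u = 0.8395
Per-period rate: rΔt = 0.1·0.25 = 0.025, so R = e^0.025 = 1.0253
Risk-neutral probability p = (e^0.025 − 0.8395)/(1.1912 − 0.8395) = 0.1859/0.3518 = 0.5283
Terminal stock prices: S_uu = 177.4, S_ud = 125, S_dd = 88.09
Terminal payoffs (S − K): max(62.38, 0) = 62.38, max(10, 0) = 10, max(-26.91, 0) = 0
Node u (S = 148.9): V_u = e^(−0.025)·[0.5283·62.3834 + 0.4717·10.0000] = 36.7451
Node d (S = 104.9): V_d = e^(−0.025)·[0.5283·10.0000 + 0.4717·0.0000] = 5.1528
Node 0 (S = 125): V_0 = e^(−0.025)·[0.5283·36.7451 + 0.4717·5.1528] = 21.3044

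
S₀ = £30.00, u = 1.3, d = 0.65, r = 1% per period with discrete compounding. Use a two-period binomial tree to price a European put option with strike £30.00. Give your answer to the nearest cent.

£5.63

Risk-neutral probability p = (1 + 0.01 − 0.65)/(1.3 − 0.65) = 0.3600/0.6500 = 0.5538
Terminal stock prices: S_uu = 50.7, S_ud = 25.35, S_dd = 12.68
Terminal payoffs (K − S): max(-20.7, 0) = 0, max(4.65, 0) = 4.65, max(17.32, 0) = 17.32
Node u (S = 39): V_u = 1/1.01·[0.5538·0.0000 + 0.4462·4.6500] = 2.0541
Node d (S = 19.5): V_d = 1/1.01·[0.5538·4.6500 + 0.4462·17.3250] = 10.2030
Node 0 (S = 30): V_0 = 1/1.01·[0.5538·2.0541 + 0.4462·10.2030] = 5.6334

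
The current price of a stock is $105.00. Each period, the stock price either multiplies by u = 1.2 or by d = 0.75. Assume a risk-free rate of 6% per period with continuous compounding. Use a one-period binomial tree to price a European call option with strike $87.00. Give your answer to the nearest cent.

Risk-neutral probability p = (e^0.06 − 0.75)/(1.2 − 0.75) = 0.3118/0.4500 = 0.6930
Terminal stock prices: S_u = 126, S_d = 78.75
Terminal payoffs (S − K): max(39, 0) = 39, max(-8.25, 0) = 0
Node 0 (S = 105): V_0 = e^(−0.06)·[0.6930·39.0000 + 0.3070·0.0000] = 25.4520

$25.45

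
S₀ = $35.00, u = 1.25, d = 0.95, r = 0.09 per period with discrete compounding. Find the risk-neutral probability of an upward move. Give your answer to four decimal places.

p = 0.4667

Risk-neutral probability p = (1 + 0.09 − 0.95)/(1.25 − 0.95) = 0.1400/0.3000 = 0.4667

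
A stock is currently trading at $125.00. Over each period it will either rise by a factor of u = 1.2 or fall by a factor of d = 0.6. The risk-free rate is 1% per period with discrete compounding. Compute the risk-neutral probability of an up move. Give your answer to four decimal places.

Risk-neutral probability p = (1 + 0.01 − 0.6)/(1.2 − 0.6) = 0.4100/0.6000 = 0.6833

p = 0.6833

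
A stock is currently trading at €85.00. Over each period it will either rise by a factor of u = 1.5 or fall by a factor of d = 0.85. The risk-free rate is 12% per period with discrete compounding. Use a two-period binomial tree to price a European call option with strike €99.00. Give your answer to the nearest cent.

€16.32

Risk-neutral probability p = (1 + 0.12 − 0.85)/(1.5 − 0.85) = 0.2700/0.6500 = 0.4154
Terminal stock prices: S_uu = 191.2, S_ud = 108.4, S_dd = 61.41
Terminal payoffs (S − K): max(92.25, 0) = 92.25, max(9.375, 0) = 9.375, max(-37.59, 0) = 0
Node u (S = 127.5): V_u = 1/1.12·[0.4154·92.2500 + 0.5846·9.3750] = 39.1071
Node d (S = 72.25): V_d = 1/1.12·[0.4154·9.3750 + 0.5846·0.0000] = 3.4770
Node 0 (S = 85): V_0 = 1/1.12·[0.4154·39.1071 + 0.5846·3.4770] = 16.3189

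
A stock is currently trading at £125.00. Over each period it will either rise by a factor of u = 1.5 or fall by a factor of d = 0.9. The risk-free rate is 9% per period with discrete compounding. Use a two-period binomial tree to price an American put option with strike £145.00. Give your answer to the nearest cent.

Risk-neutral probability p = (1 + 0.09 − 0.9)/(1.5 − 0.9) = 0.1900/0.6000 = 0.3167
Terminal stock prices: S_uu = 281.2, S_ud = 168.8, S_dd = 101.2
Terminal payoffs (K − S): max(-136.2, 0) = 0, max(-23.75, 0) = 0, max(43.75, 0) = 43.75
Node u (S = 187.5): continuation = 1/1.09·[0.3167·0.0000 + 0.6833·0.0000] = 0.0000; exercise value = 0.0000 ≤ continuation, so V_u = 0.0000
Node d (S = 112.5): continuation = 1/1.09·[0.3167·0.0000 + 0.6833·43.7500] = 27.4274; exercise value = 32.5000 > continuation, so V_d = 32.5000 (exercise)
Node 0 (S = 125): continuation = 1/1.09·[0.3167·0.0000 + 0.6833·32.5000] = 20.3746; exercise value = 20.0000 ≤ continuation, so V_0 = 20.3746

£20.37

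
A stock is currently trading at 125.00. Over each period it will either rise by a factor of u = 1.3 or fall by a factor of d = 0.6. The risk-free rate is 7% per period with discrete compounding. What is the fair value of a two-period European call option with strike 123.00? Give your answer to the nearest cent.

34.75

Risk-neutral probability p = (1 + 0.07 − 0.6)/(1.3 − 0.6) = 0.4700/0.7000 = 0.6714
Terminal stock prices: S_uu = 211.3, S_ud = 97.5, S_dd = 45
Terminal payoffs (S − K): max(88.25, 0) = 88.25, max(-25.5, 0) = 0, max(-78, 0) = 0
Node u (S = 162.5): V_u = 1/1.07·[0.6714·88.2500 + 0.3286·0.0000] = 55.3772
Node d (S = 75): V_d = 1/1.07·[0.6714·0.0000 + 0.3286·0.0000] = 0.0000
Node 0 (S = 125): V_0 = 1/1.07·[0.6714·55.3772 + 0.3286·0.0000] = 34.7494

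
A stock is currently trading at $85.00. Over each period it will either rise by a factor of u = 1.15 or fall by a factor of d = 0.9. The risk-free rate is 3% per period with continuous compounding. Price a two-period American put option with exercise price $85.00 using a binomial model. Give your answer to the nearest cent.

$3.94

Risk-neutral probability p = (e^0.03 − 0.9)/(1.15 − 0.9) = 0.1305/0.2500 = 0.5218
Terminal stock prices: S_uu = 112.4, S_ud = 87.97, S_dd = 68.85
Terminal payoffs (K − S): max(-27.41, 0) = 0, max(-2.975, 0) = 0, max(16.15, 0) = 16.15
Node u (S = 97.75): continuation = e^(−0.03)·[0.5218·0.0000 + 0.4782·0.0000] = 0.0000; exercise value = 0.0000 ≤ continuation, so V_u = 0.0000
Node d (S = 76.5): continuation = e^(−0.03)·[0.5218·0.0000 + 0.4782·16.1500] = 7.4944; exercise value = 8.5000 > continuation, so V_d = 8.5000 (exercise)
Node 0 (S = 85): continuation = e^(−0.03)·[0.5218·0.0000 + 0.4782·8.5000] = 3.9444; exercise value = 0.0000 ≤ continuation, so V_0 = 3.9444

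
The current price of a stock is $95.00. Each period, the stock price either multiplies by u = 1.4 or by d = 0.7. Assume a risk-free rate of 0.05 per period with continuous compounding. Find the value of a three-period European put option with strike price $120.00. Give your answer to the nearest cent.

Risk-neutral probability p = (e^0.05 − 0.7)/(1.4 − 0.7) = 0.3513/0.7000 = 0.5018
Terminal stock prices: S_uuu = 260.7, S_uud = 130.3, S_udd = 65.17, S_ddd = 32.58
Terminal payoffs (K − S): max(-140.7, 0) = 0, max(-10.34, 0) = 0, max(54.83, 0) = 54.83, max(87.42, 0) = 87.42
Node uu (S = 186.2): V_uu = e^(−0.05)·[0.5018·0.0000 + 0.4982·0.0000] = 0.0000
Node ud (S = 93.1): V_ud = e^(−0.05)·[0.5018·0.0000 + 0.4982·54.8300] = 25.9832
Node dd (S = 46.55): V_dd = e^(−0.05)·[0.5018·54.8300 + 0.4982·87.4150] = 67.5975
Node u (S = 133): V_u = e^(−0.05)·[0.5018·0.0000 + 0.4982·25.9832] = 12.3131
Node d (S = 66.5): V_d = e^(−0.05)·[0.5018·25.9832 + 0.4982·67.5975] = 44.4365
Node 0 (S = 95): V_0 = e^(−0.05)·[0.5018·12.3131 + 0.4982·44.4365] = 26.9355

$26.94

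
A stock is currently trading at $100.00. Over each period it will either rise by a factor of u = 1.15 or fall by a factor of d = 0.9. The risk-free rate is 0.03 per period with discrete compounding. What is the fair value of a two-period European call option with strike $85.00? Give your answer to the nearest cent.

Risk-neutral probability p = (1 + 0.03 − 0.9)/(1.15 − 0.9) = 0.1300/0.2500 = 0.5200
Terminal stock prices: S_uu = 132.2, S_ud = 103.5, S_dd = 81
Terminal payoffs (S − K): max(47.25, 0) = 47.25, max(18.5, 0) = 18.5, max(-4, 0) = 0
Node u (S = 115): V_u = 1/1.03·[0.5200·47.2500 + 0.4800·18.5000] = 32.4757
Node d (S = 90): V_d = 1/1.03·[0.5200·18.5000 + 0.4800·0.0000] = 9.3398
Node 0 (S = 100): V_0 = 1/1.03·[0.5200·32.4757 + 0.4800·9.3398] = 20.7480

$20.75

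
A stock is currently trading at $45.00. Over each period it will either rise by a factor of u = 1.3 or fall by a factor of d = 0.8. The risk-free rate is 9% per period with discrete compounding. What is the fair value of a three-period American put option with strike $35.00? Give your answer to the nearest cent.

Risk-neutral probability p = (1 + 0.09 − 0.8)/(1.3 − 0.8) = 0.2900/0.5000 = 0.5800
Terminal stock prices: S_uuu = 98.87, S_uud = 60.84, S_udd = 37.44, S_ddd = 23.04
Terminal payoffs (K − S): max(-63.87, 0) = 0, max(-25.84, 0) = 0, max(-2.44, 0) = 0, max(11.96, 0) = 11.96
Node uu (S = 76.05): continuation = 1/1.09·[0.5800·0.0000 + 0.4200·0.0000] = 0.0000; exercise value = 0.0000 ≤ continuation, so V_uu = 0.0000
Node ud (S = 46.8): continuation = 1/1.09·[0.5800·0.0000 + 0.4200·0.0000] = 0.0000; exercise value = 0.0000 ≤ continuation, so V_ud = 0.0000
Node dd (S = 28.8): continuation = 1/1.09·[0.5800·0.0000 + 0.4200·11.9600] = 4.6084; exercise value = 6.2000 > continuation, so V_dd = 6.2000 (exercise)
Node u (S = 58.5): continuation = 1/1.09·[0.5800·0.0000 + 0.4200·0.0000] = 0.0000; exercise value = 0.0000 ≤ continuation, so V_u = 0.0000
Node d (S = 36): continuation = 1/1.09·[0.5800·0.0000 + 0.4200·6.2000] = 2.3890; exercise value = 0.0000 ≤ continuation, so V_d = 2.3890
Node 0 (S = 45): continuation = 1/1.09·[0.5800·0.0000 + 0.4200·2.3890] = 0.9205; exercise value = 0.0000 ≤ continuation, so V_0 = 0.9205

$0.92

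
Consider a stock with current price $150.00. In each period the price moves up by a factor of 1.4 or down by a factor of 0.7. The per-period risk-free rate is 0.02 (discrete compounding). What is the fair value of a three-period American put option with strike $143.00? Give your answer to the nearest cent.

$29.87

Risk-neutral probability p = (1 + 0.02 − 0.7)/(1.4 − 0.7) = 0.3200/0.7000 = 0.4571
Terminal stock prices: S_uuu = 411.6, S_uud = 205.8, S_udd = 102.9, S_ddd = 51.45
Terminal payoffs (K − S): max(-268.6, 0) = 0, max(-62.8, 0) = 0, max(40.1, 0) = 40.1, max(91.55, 0) = 91.55
Node uu (S = 294): continuation = 1/1.02·[0.4571·0.0000 + 0.5429·0.0000] = 0.0000; exercise value = 0.0000 ≤ continuation, so V_uu = 0.0000
Node ud (S = 147): continuation = 1/1.02·[0.4571·0.0000 + 0.5429·40.1000] = 21.3417; exercise value = 0.0000 ≤ continuation, so V_ud = 21.3417
Node dd (S = 73.5): continuation = 1/1.02·[0.4571·40.1000 + 0.5429·91.5500] = 66.6961; exercise value = 69.5000 > continuation, so V_dd = 69.5000 (exercise)
Node u (S = 210): continuation = 1/1.02·[0.4571·0.0000 + 0.5429·21.3417] = 11.3583; exercise value = 0.0000 ≤ continuation, so V_u = 11.3583
Node d (S = 105): continuation = 1/1.02·[0.4571·21.3417 + 0.5429·69.5000] = 46.5537; exercise value = 38.0000 ≤ continuation, so V_d = 46.5537
Node 0 (S = 150): continuation = 1/1.02·[0.4571·11.3583 + 0.5429·46.5537] = 29.8671; exercise value = 0.0000 ≤ continuation, so V_0 = 29.8671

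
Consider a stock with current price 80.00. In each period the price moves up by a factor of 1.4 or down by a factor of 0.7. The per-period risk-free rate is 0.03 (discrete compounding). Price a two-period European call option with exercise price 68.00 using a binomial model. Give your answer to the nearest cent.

Risk-neutral probability p = (1 + 0.03 − 0.7)/(1.4 − 0.7) = 0.3300/0.7000 = 0.4714
Terminal stock prices: S_uu = 156.8, S_ud = 78.4, S_dd = 39.2
Terminal payoffs (S − K): max(88.8, 0) = 88.8, max(10.4, 0) = 10.4, max(-28.8, 0) = 0
Node u (S = 112): V_u = 1/1.03·[0.4714·88.8000 + 0.5286·10.4000] = 45.9806
Node d (S = 56): V_d = 1/1.03·[0.4714·10.4000 + 0.5286·0.0000] = 4.7601
Node 0 (S = 80): V_0 = 1/1.03·[0.4714·45.9806 + 0.5286·4.7601] = 23.4880

23.49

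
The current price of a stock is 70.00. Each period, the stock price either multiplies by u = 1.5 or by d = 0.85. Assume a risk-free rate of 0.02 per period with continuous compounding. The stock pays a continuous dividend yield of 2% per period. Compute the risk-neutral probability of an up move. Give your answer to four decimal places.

p = 0.2308

Per-period risk-free factor R = e^0.02 = 1.0202; dividend-adjusted growth = e^(0.02−0.02) = 1.0000.
Risk-neutral probability p = (1.0000 − 0.85)/(1.5 − 0.85) = 0.1500/0.6500 = 0.2308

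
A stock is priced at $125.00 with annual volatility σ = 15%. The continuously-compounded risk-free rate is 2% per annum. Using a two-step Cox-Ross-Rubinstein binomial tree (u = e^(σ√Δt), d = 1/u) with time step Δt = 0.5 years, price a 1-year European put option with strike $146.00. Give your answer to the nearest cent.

CRR parameters: u = e^(σ√Δt) = e^(0.15·√0.5) = 1.1119, d = 1/u = 0.8994
Per-period rate: rΔt = 0.02·0.5 = 0.01, so R = e^0.01 = 1.0101
Risk-neutral probability p = (e^0.01 − 0.8994)/(1.1119 − 0.8994) = 0.1107/0.2125 = 0.5208
Terminal stock prices: S_uu = 154.5, S_ud = 125, S_dd = 101.1
Terminal payoffs (K − S): max(-8.539, 0) = 0, max(21, 0) = 21, max(44.89, 0) = 44.89
Node u (S = 139): V_u = e^(−0.01)·[0.5208·0.0000 + 0.4792·21.0000] = 9.9631
Node d (S = 112.4): V_d = e^(−0.01)·[0.5208·21.0000 + 0.4792·44.8928] = 32.1266
Node 0 (S = 125): V_0 = e^(−0.01)·[0.5208·9.9631 + 0.4792·32.1266] = 20.3791

$20.38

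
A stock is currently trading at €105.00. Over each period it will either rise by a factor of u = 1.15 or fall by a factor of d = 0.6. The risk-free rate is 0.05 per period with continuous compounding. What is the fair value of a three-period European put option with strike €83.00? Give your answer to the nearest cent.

€3.00

Risk-neutral probability p = (e^0.05 − 0.6)/(1.15 − 0.6) = 0.4513/0.5500 = 0.8205
Terminal stock prices: S_uuu = 159.7, S_uud = 83.32, S_udd = 43.47, S_ddd = 22.68
Terminal payoffs (K − S): max(-76.69, 0) = 0, max(-0.3175, 0) = 0, max(39.53, 0) = 39.53, max(60.32, 0) = 60.32
Node uu (S = 138.9): V_uu = e^(−0.05)·[0.8205·0.0000 + 0.1795·0.0000] = 0.0000
Node ud (S = 72.45): V_ud = e^(−0.05)·[0.8205·0.0000 + 0.1795·39.5300] = 6.7498
Node dd (S = 37.8): V_dd = e^(−0.05)·[0.8205·39.5300 + 0.1795·60.3200] = 41.1520
Node u (S = 120.7): V_u = e^(−0.05)·[0.8205·0.0000 + 0.1795·6.7498] = 1.1526
Node d (S = 63): V_d = e^(−0.05)·[0.8205·6.7498 + 0.1795·41.1520] = 12.2949
Node 0 (S = 105): V_0 = e^(−0.05)·[0.8205·1.1526 + 0.1795·12.2949] = 2.9989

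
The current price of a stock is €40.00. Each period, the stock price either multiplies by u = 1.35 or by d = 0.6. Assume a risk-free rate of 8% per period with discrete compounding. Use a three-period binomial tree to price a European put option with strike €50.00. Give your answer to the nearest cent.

€9.77

Risk-neutral probability p = (1 + 0.08 − 0.6)/(1.35 − 0.6) = 0.4800/0.7500 = 0.6400
Terminal stock prices: S_uuu = 98.42, S_uud = 43.74, S_udd = 19.44, S_ddd = 8.64
Terminal payoffs (K − S): max(-48.42, 0) = 0, max(6.26, 0) = 6.26, max(30.56, 0) = 30.56, max(41.36, 0) = 41.36
Node uu (S = 72.9): V_uu = 1/1.08·[0.6400·0.0000 + 0.3600·6.2600] = 2.0867
Node ud (S = 32.4): V_ud = 1/1.08·[0.6400·6.2600 + 0.3600·30.5600] = 13.8963
Node dd (S = 14.4): V_dd = 1/1.08·[0.6400·30.5600 + 0.3600·41.3600] = 31.8963
Node u (S = 54): V_u = 1/1.08·[0.6400·2.0867 + 0.3600·13.8963] = 5.8686
Node d (S = 24): V_d = 1/1.08·[0.6400·13.8963 + 0.3600·31.8963] = 18.8669
Node 0 (S = 40): V_0 = 1/1.08·[0.6400·5.8686 + 0.3600·18.8669] = 9.7667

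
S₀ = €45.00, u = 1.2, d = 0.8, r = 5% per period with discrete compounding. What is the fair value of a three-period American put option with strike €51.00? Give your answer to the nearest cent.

€7.02

Risk-neutral probability p = (1 + 0.05 − 0.8)/(1.2 − 0.8) = 0.2500/0.4000 = 0.6250
Terminal stock prices: S_uuu = 77.76, S_uud = 51.84, S_udd = 34.56, S_ddd = 23.04
Terminal payoffs (K − S): max(-26.76, 0) = 0, max(-0.84, 0) = 0, max(16.44, 0) = 16.44, max(27.96, 0) = 27.96
Node uu (S = 64.8): continuation = 1/1.05·[0.6250·0.0000 + 0.3750·0.0000] = 0.0000; exercise value = 0.0000 ≤ continuation, so V_uu = 0.0000
Node ud (S = 43.2): continuation = 1/1.05·[0.6250·0.0000 + 0.3750·16.4400] = 5.8714; exercise value = 7.8000 > continuation, so V_ud = 7.8000 (exercise)
Node dd (S = 28.8): continuation = 1/1.05·[0.6250·16.4400 + 0.3750·27.9600] = 19.7714; exercise value = 22.2000 > continuation, so V_dd = 22.2000 (exercise)
Node u (S = 54): continuation = 1/1.05·[0.6250·0.0000 + 0.3750·7.8000] = 2.7857; exercise value = 0.0000 ≤ continuation, so V_u = 2.7857
Node d (S = 36): continuation = 1/1.05·[0.6250·7.8000 + 0.3750·22.2000] = 12.5714; exercise value = 15.0000 > continuation, so V_d = 15.0000 (exercise)
Node 0 (S = 45): continuation = 1/1.05·[0.6250·2.7857 + 0.3750·15.0000] = 7.0153; exercise value = 6.0000 ≤ continuation, so V_0 = 7.0153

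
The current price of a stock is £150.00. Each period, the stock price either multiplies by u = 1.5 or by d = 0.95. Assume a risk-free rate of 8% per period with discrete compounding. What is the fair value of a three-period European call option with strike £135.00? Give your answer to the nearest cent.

Risk-neutral probability p = (1 + 0.08 − 0.95)/(1.5 − 0.95) = 0.1300/0.5500 = 0.2364
Terminal stock prices: S_uuu = 506.2, S_uud = 320.6, S_udd = 203.1, S_ddd = 128.6
Terminal payoffs (S − K): max(371.2, 0) = 371.2, max(185.6, 0) = 185.6, max(68.06, 0) = 68.06, max(-6.394, 0) = 0
Node uu (S = 337.5): V_uu = 1/1.08·[0.2364·371.2500 + 0.7636·185.6250] = 212.5000
Node ud (S = 213.8): V_ud = 1/1.08·[0.2364·185.6250 + 0.7636·68.0625] = 88.7500
Node dd (S = 135.4): V_dd = 1/1.08·[0.2364·68.0625 + 0.7636·0.0000] = 14.8958
Node u (S = 225): V_u = 1/1.08·[0.2364·212.5000 + 0.7636·88.7500] = 109.2593
Node d (S = 142.5): V_d = 1/1.08·[0.2364·88.7500 + 0.7636·14.8958] = 29.9558
Node 0 (S = 150): V_0 = 1/1.08·[0.2364·109.2593 + 0.7636·29.9558] = 45.0928

£45.09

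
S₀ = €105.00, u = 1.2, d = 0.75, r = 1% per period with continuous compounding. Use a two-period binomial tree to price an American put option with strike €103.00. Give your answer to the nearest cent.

€12.17

Risk-neutral probability p = (e^0.01 − 0.75)/(1.2 − 0.75) = 0.2601/0.4500 = 0.5779
Terminal stock prices: S_uu = 151.2, S_ud = 94.5, S_dd = 59.06
Terminal payoffs (K − S): max(-48.2, 0) = 0, max(8.5, 0) = 8.5, max(43.94, 0) = 43.94
Node u (S = 126): continuation = e^(−0.01)·[0.5779·0.0000 + 0.4221·8.5000] = 3.5522; exercise value = 0.0000 ≤ continuation, so V_u = 3.5522
Node d (S = 78.75): continuation = e^(−0.01)·[0.5779·8.5000 + 0.4221·43.9375] = 23.2251; exercise value = 24.2500 > continuation, so V_d = 24.2500 (exercise)
Node 0 (S = 105): continuation = e^(−0.01)·[0.5779·3.5522 + 0.4221·24.2500] = 12.1667; exercise value = 0.0000 ≤ continuation, so V_0 = 12.1667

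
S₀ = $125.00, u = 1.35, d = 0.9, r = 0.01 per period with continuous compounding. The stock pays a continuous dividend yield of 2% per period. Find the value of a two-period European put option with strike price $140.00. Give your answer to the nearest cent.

Per-period risk-free factor R = e^0.01 = 1.0101; dividend-adjusted growth = e^(0.01−0.02) = 0.9900.
Risk-neutral probability p = (0.9900 − 0.9)/(1.35 − 0.9) = 0.0900/0.4500 = 0.2001
Terminal stock prices: S_uu = 227.8, S_ud = 151.9, S_dd = 101.2
Terminal payoffs (K − S): max(-87.81, 0) = 0, max(-11.88, 0) = 0, max(38.75, 0) = 38.75
Node u (S = 168.8): V_u = e^(−0.01)·[0.2001·0.0000 + 0.7999·0.0000] = 0.0000
Node d (S = 112.5): V_d = e^(−0.01)·[0.2001·0.0000 + 0.7999·38.7500] = 30.6873
Node 0 (S = 125): V_0 = e^(−0.01)·[0.2001·0.0000 + 0.7999·30.6873] = 24.3022

$24.30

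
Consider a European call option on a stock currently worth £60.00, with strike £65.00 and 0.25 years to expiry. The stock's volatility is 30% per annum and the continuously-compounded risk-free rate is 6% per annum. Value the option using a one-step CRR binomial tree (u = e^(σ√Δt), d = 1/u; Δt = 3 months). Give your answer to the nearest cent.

£2.38

CRR parameters: u = e^(σ√Δt) = e^(0.3·√0.25) = 1.1618, d = 1/u = 0.8607
Per-period rate: rΔt = 0.06·0.25 = 0.015, so R = e^0.015 = 1.0151
Risk-neutral probability p = (e^0.015 − 0.8607)/(1.1618 − 0.8607) = 0.1544/0.3011 = 0.5128
Terminal stock prices: S_u = 69.71, S_d = 51.64
Terminal payoffs (S − K): max(4.71, 0) = 4.71, max(-13.36, 0) = 0
Node 0 (S = 60): V_0 = e^(−0.015)·[0.5128·4.7101 + 0.4872·0.0000] = 2.3792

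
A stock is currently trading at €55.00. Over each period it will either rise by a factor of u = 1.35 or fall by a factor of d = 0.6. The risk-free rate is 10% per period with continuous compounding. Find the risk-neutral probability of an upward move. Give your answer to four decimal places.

p = 0.6736

Risk-neutral probability p = (e^0.1 − 0.6)/(1.35 − 0.6) = 0.5052/0.7500 = 0.6736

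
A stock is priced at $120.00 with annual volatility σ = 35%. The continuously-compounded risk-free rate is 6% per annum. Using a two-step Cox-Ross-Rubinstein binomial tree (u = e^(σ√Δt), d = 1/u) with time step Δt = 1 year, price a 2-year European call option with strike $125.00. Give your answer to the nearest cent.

CRR parameters: u = e^(σ√Δt) = e^(0.35·√1) = 1.4191, d = 1/u = 0.7047
Per-period rate: rΔt = 0.06·1 = 0.06, so R = e^0.06 = 1.0618
Risk-neutral probability p = (e^0.06 − 0.7047)/(1.4191 − 0.7047) = 0.3571/0.7144 = 0.4999
Terminal stock prices: S_uu = 241.7, S_ud = 120, S_dd = 59.59
Terminal payoffs (S − K): max(116.7, 0) = 116.7, max(-5, 0) = 0, max(-65.41, 0) = 0
Node u (S = 170.3): V_u = e^(−0.06)·[0.4999·116.6503 + 0.5001·0.0000] = 54.9222
Node d (S = 84.56): V_d = e^(−0.06)·[0.4999·0.0000 + 0.5001·0.0000] = 0.0000
Node 0 (S = 120): V_0 = e^(−0.06)·[0.4999·54.9222 + 0.5001·0.0000] = 25.8589

$25.86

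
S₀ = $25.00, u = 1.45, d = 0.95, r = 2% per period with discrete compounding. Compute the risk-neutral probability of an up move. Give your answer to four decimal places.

Risk-neutral probability p = (1 + 0.02 − 0.95)/(1.45 − 0.95) = 0.0700/0.5000 = 0.1400

p = 0.1400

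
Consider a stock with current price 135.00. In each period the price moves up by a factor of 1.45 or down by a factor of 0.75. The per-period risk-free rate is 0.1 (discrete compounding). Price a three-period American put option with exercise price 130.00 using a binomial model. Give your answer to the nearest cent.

14.94

Risk-neutral probability p = (1 + 0.1 − 0.75)/(1.45 − 0.75) = 0.3500/0.7000 = 0.5000
Terminal stock prices: S_uuu = 411.6, S_uud = 212.9, S_udd = 110.1, S_ddd = 56.95
Terminal payoffs (K − S): max(-281.6, 0) = 0, max(-82.88, 0) = 0, max(19.89, 0) = 19.89, max(73.05, 0) = 73.05
Node uu (S = 283.8): continuation = 1/1.1·[0.5000·0.0000 + 0.5000·0.0000] = 0.0000; exercise value = 0.0000 ≤ continuation, so V_uu = 0.0000
Node ud (S = 146.8): continuation = 1/1.1·[0.5000·0.0000 + 0.5000·19.8906] = 9.0412; exercise value = 0.0000 ≤ continuation, so V_ud = 9.0412
Node dd (S = 75.94): continuation = 1/1.1·[0.5000·19.8906 + 0.5000·73.0469] = 42.2443; exercise value = 54.0625 > continuation, so V_dd = 54.0625 (exercise)
Node u (S = 195.8): continuation = 1/1.1·[0.5000·0.0000 + 0.5000·9.0412] = 4.1096; exercise value = 0.0000 ≤ continuation, so V_u = 4.1096
Node d (S = 101.2): continuation = 1/1.1·[0.5000·9.0412 + 0.5000·54.0625] = 28.6835; exercise value = 28.7500 > continuation, so V_d = 28.7500 (exercise)
Node 0 (S = 135): continuation = 1/1.1·[0.5000·4.1096 + 0.5000·28.7500] = 14.9362; exercise value = 0.0000 ≤ continuation, so V_0 = 14.9362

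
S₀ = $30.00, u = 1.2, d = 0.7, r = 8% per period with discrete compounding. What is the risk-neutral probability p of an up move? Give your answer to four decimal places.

Risk-neutral probability p = (1 + 0.08 − 0.7)/(1.2 − 0.7) = 0.3800/0.5000 = 0.7600

p = 0.7600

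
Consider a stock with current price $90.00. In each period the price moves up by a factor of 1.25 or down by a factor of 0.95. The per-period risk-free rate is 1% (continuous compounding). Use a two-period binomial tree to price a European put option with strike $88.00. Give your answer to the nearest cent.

$4.25

Risk-neutral probability p = (e^0.01 − 0.95)/(1.25 − 0.95) = 0.0601/0.3000 = 0.2002
Terminal stock prices: S_uu = 140.6, S_ud = 106.9, S_dd = 81.22
Terminal payoffs (K − S): max(-52.62, 0) = 0, max(-18.88, 0) = 0, max(6.775, 0) = 6.775
Node u (S = 112.5): V_u = e^(−0.01)·[0.2002·0.0000 + 0.7998·0.0000] = 0.0000
Node d (S = 85.5): V_d = e^(−0.01)·[0.2002·0.0000 + 0.7998·6.7750] = 5.3649
Node 0 (S = 90): V_0 = e^(−0.01)·[0.2002·0.0000 + 0.7998·5.3649] = 4.2484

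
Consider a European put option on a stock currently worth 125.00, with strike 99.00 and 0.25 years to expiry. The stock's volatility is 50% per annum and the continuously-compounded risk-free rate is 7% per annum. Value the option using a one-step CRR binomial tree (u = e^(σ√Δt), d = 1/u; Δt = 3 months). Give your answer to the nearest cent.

0.85

CRR parameters: u = e^(σ√Δt) = e^(0.5·√0.25) = 1.2840, d = 1/u = 0.7788
Per-period rate: rΔt = 0.07·0.25 = 0.0175, so R = e^0.0175 = 1.0177
Risk-neutral probability p = (e^0.0175 − 0.7788)/(1.2840 − 0.7788) = 0.2389/0.5052 = 0.4728
Terminal stock prices: S_u = 160.5, S_d = 97.35
Terminal payoffs (K − S): max(-61.5, 0) = 0, max(1.65, 0) = 1.65
Node 0 (S = 125): V_0 = e^(−0.0175)·[0.4728·0.0000 + 0.5272·1.6499] = 0.8548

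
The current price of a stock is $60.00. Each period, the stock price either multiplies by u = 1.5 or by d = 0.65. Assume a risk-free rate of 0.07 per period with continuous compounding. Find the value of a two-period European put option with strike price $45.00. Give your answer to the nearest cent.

Risk-neutral probability p = (e^0.07 − 0.65)/(1.5 − 0.65) = 0.4225/0.8500 = 0.4971
Terminal stock prices: S_uu = 135, S_ud = 58.5, S_dd = 25.35
Terminal payoffs (K − S): max(-90, 0) = 0, max(-13.5, 0) = 0, max(19.65, 0) = 19.65
Node u (S = 90): V_u = e^(−0.07)·[0.4971·0.0000 + 0.5029·0.0000] = 0.0000
Node d (S = 39): V_d = e^(−0.07)·[0.4971·0.0000 + 0.5029·19.6500] = 9.2145
Node 0 (S = 60): V_0 = e^(−0.07)·[0.4971·0.0000 + 0.5029·9.2145] = 4.3209

$4.32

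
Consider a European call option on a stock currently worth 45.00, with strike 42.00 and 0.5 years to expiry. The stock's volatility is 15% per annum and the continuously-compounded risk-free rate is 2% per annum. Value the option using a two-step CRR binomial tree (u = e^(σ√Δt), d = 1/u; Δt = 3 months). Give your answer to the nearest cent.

CRR parameters: u = e^(σ√Δt) = e^(0.15·√0.25) = 1.0779, d = 1/u = 0.9277
Per-period rate: rΔt = 0.02·0.25 = 0.005, so R = e^0.005 = 1.0050
Risk-neutral probability p = (e^0.005 − 0.9277)/(1.0779 − 0.9277) = 0.0773/0.1501 = 0.5146
Terminal stock prices: S_uu = 52.28, S_ud = 45, S_dd = 38.73
Terminal payoffs (S − K): max(10.28, 0) = 10.28, max(3, 0) = 3, max(-3.268, 0) = 0
Node u (S = 48.5): V_u = e^(−0.005)·[0.5146·10.2825 + 0.4854·3.0000] = 6.7143
Node d (S = 41.75): V_d = e^(−0.005)·[0.5146·3.0000 + 0.4854·0.0000] = 1.5362
Node 0 (S = 45): V_0 = e^(−0.005)·[0.5146·6.7143 + 0.4854·1.5362] = 4.1801

4.18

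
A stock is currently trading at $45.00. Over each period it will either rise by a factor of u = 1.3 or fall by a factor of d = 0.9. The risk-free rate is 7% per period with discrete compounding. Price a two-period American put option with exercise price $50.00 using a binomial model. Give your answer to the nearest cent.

$5.11

Risk-neutral probability p = (1 + 0.07 − 0.9)/(1.3 − 0.9) = 0.1700/0.4000 = 0.4250
Terminal stock prices: S_uu = 76.05, S_ud = 52.65, S_dd = 36.45
Terminal payoffs (K − S): max(-26.05, 0) = 0, max(-2.65, 0) = 0, max(13.55, 0) = 13.55
Node u (S = 58.5): continuation = 1/1.07·[0.4250·0.0000 + 0.5750·0.0000] = 0.0000; exercise value = 0.0000 ≤ continuation, so V_u = 0.0000
Node d (S = 40.5): continuation = 1/1.07·[0.4250·0.0000 + 0.5750·13.5500] = 7.2815; exercise value = 9.5000 > continuation, so V_d = 9.5000 (exercise)
Node 0 (S = 45): continuation = 1/1.07·[0.4250·0.0000 + 0.5750·9.5000] = 5.1051; exercise value = 5.0000 ≤ continuation, so V_0 = 5.1051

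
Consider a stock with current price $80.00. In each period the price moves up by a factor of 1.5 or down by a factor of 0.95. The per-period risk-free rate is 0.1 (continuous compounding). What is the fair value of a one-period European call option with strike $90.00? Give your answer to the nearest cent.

Risk-neutral probability p = (e^0.1 − 0.95)/(1.5 − 0.95) = 0.1552/0.5500 = 0.2821
Terminal stock prices: S_u = 120, S_d = 76
Terminal payoffs (S − K): max(30, 0) = 30, max(-14, 0) = 0
Node 0 (S = 80): V_0 = e^(−0.1)·[0.2821·30.0000 + 0.7179·0.0000] = 7.6584

$7.66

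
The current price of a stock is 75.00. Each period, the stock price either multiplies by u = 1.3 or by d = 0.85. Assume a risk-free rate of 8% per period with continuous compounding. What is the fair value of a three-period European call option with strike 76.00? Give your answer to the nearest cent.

19.42

Risk-neutral probability p = (e^0.08 − 0.85)/(1.3 − 0.85) = 0.2333/0.4500 = 0.5184
Terminal stock prices: S_uuu = 164.8, S_uud = 107.7, S_udd = 70.44, S_ddd = 46.06
Terminal payoffs (S − K): max(88.78, 0) = 88.78, max(31.74, 0) = 31.74, max(-5.556, 0) = 0, max(-29.94, 0) = 0
Node uu (S = 126.8): V_uu = e^(−0.08)·[0.5184·88.7750 + 0.4816·31.7375] = 56.5932
Node ud (S = 82.88): V_ud = e^(−0.08)·[0.5184·31.7375 + 0.4816·0.0000] = 15.1882
Node dd (S = 54.19): V_dd = e^(−0.08)·[0.5184·0.0000 + 0.4816·0.0000] = 0.0000
Node u (S = 97.5): V_u = e^(−0.08)·[0.5184·56.5932 + 0.4816·15.1882] = 33.8352
Node d (S = 63.75): V_d = e^(−0.08)·[0.5184·15.1882 + 0.4816·0.0000] = 7.2685
Node 0 (S = 75): V_0 = e^(−0.08)·[0.5184·33.8352 + 0.4816·7.2685] = 19.4233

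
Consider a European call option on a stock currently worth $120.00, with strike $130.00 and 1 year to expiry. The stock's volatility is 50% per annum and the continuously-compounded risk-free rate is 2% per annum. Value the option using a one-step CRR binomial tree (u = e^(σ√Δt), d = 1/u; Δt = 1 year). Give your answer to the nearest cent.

CRR parameters: u = e^(σ√Δt) = e^(0.5·√1) = 1.6487, d = 1/u = 0.6065
Per-period rate: rΔt = 0.02·1 = 0.02, so R = e^0.02 = 1.0202
Risk-neutral probability p = (e^0.02 − 0.6065)/(1.6487 − 0.6065) = 0.4137/1.0422 = 0.3969
Terminal stock prices: S_u = 197.8, S_d = 72.78
Terminal payoffs (S − K): max(67.85, 0) = 67.85, max(-57.22, 0) = 0
Node 0 (S = 120): V_0 = e^(−0.02)·[0.3969·67.8466 + 0.6031·0.0000] = 26.3967

$26.40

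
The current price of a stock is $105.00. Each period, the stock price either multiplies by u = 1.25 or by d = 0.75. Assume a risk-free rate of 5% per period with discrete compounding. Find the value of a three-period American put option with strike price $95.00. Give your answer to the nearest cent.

$8.73

Risk-neutral probability p = (1 + 0.05 − 0.75)/(1.25 − 0.75) = 0.3000/0.5000 = 0.6000
Terminal stock prices: S_uuu = 205.1, S_uud = 123, S_udd = 73.83, S_ddd = 44.3
Terminal payoffs (K − S): max(-110.1, 0) = 0, max(-28.05, 0) = 0, max(21.17, 0) = 21.17, max(50.7, 0) = 50.7
Node uu (S = 164.1): continuation = 1/1.05·[0.6000·0.0000 + 0.4000·0.0000] = 0.0000; exercise value = 0.0000 ≤ continuation, so V_uu = 0.0000
Node ud (S = 98.44): continuation = 1/1.05·[0.6000·0.0000 + 0.4000·21.1719] = 8.0655; exercise value = 0.0000 ≤ continuation, so V_ud = 8.0655
Node dd (S = 59.06): continuation = 1/1.05·[0.6000·21.1719 + 0.4000·50.7031] = 31.4137; exercise value = 35.9375 > continuation, so V_dd = 35.9375 (exercise)
Node u (S = 131.2): continuation = 1/1.05·[0.6000·0.0000 + 0.4000·8.0655] = 3.0726; exercise value = 0.0000 ≤ continuation, so V_u = 3.0726
Node d (S = 78.75): continuation = 1/1.05·[0.6000·8.0655 + 0.4000·35.9375] = 18.2993; exercise value = 16.2500 ≤ continuation, so V_d = 18.2993
Node 0 (S = 105): continuation = 1/1.05·[0.6000·3.0726 + 0.4000·18.2993] = 8.7269; exercise value = 0.0000 ≤ continuation, so V_0 = 8.7269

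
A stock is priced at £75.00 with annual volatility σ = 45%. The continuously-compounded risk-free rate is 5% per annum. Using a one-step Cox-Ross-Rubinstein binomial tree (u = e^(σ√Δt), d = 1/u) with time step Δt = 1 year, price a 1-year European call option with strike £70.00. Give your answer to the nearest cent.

CRR parameters: u = e^(σ√Δt) = e^(0.45·√1) = 1.5683, d = 1/u = 0.6376
Per-period rate: rΔt = 0.05·1 = 0.05, so R = e^0.05 = 1.0513
Risk-neutral probability p = (e^0.05 − 0.6376)/(1.5683 − 0.6376) = 0.4136/0.9307 = 0.4445
Terminal stock prices: S_u = 117.6, S_d = 47.82
Terminal payoffs (S − K): max(47.62, 0) = 47.62, max(-22.18, 0) = 0
Node 0 (S = 75): V_0 = e^(−0.05)·[0.4445·47.6234 + 0.5555·0.0000] = 20.1340

£20.13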